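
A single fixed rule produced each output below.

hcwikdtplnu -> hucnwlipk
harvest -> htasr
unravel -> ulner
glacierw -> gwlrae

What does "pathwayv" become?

pvayta

The transformation: take characters alternately from the front and the back (1st, last, 2nd, 2nd-last, ...), then delete the last 2 characters.
"pathwayv" → "pvaytahw" → "pvayta".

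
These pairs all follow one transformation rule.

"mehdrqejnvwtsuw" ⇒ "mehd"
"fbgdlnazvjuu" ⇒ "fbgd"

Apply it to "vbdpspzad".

vbdp

Rule — keep only the first 4 characters.
Applying that to "vbdpspzad" gives "vbdp".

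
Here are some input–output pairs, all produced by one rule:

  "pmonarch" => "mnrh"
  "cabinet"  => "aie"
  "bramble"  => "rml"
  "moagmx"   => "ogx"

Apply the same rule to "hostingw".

otnw

The rule is to keep every other character starting from the second (positions 2nd, 4th, 6th, ...).
Doing the same to "hostingw": "otnw".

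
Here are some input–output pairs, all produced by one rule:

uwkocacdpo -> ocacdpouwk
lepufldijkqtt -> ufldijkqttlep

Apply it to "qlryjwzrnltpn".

yjwzrnltpnqlr

The rule is to move the first 3 characters to the end (rotate left by 3).
Doing the same to "qlryjwzrnltpn": "yjwzrnltpnqlr".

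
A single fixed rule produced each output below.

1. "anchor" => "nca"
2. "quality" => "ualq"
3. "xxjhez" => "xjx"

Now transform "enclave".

ncle

The pattern: delete the last 3 characters, then move the first character to the end.
For "enclave", step one produces "encl"; step two turns that into "ncle".
(Check on "anchor": → "anc" → "nca" ✓)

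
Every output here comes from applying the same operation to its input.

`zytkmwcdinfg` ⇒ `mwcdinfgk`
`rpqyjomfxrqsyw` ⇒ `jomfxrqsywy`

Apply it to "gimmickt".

icktm

In each case the input is transformed by: delete the first 3 characters, then move the first character to the end.
On "gimmickt": the first step gives "mickt", and the second then gives "icktm".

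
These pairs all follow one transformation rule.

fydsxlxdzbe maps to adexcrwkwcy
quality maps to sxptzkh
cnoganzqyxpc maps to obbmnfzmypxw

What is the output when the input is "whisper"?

Looking at the pairs, the operation is to move the last 2 characters to the front (rotate right by 2), then shift every letter 1 place backward in the alphabet (wrapping around).
So "whisper" becomes "dqvghro".

dqvghro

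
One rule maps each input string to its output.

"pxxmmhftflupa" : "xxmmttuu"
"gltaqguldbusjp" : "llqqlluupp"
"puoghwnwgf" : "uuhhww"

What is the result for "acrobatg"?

ccbbgg

The pattern: keep one character in every 3, starting at position 2 (positions 2nd, 5th, 8th, ...), then double every character.
On "acrobatg": the first step gives "cbg", and the second then gives "ccbbgg".
(Check on "gltaqguldbusjp": → "lqlup" → "llqqlluupp" ✓)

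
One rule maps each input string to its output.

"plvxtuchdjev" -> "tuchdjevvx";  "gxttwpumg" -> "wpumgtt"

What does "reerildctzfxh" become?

In each case the input is transformed by: delete the first 2 characters, then move the first 2 characters to the end (rotate left by 2).
On "reerildctzfxh": the first step gives "erildctzfxh", and the second then gives "ildctzfxher".

ildctzfxher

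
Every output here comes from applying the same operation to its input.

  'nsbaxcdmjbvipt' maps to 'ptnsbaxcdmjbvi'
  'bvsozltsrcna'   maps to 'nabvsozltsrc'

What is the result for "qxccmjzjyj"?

Each output is the input with this applied: move the last 2 characters to the front (rotate right by 2).
Doing the same to "qxccmjzjyj": "yjqxccmjzj".

yjqxccmjzj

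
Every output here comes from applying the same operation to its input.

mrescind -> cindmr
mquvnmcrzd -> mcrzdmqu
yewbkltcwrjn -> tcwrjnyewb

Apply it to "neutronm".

The transformation: swap the front and back halves of the string, then delete the last 2 characters.
"neutronm" → "ronmneut" → "ronmne".

ronmne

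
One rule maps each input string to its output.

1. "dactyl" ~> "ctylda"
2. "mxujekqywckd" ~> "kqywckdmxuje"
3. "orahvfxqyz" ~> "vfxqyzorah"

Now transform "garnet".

The pattern: swap the front and back halves of the string, then move the last character to the front.
"garnet" → "netgar" → "rnetga".

rnetga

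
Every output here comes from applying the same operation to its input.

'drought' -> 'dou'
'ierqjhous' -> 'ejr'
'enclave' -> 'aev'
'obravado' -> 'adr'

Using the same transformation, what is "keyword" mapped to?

Each output is the input with this applied: sort the characters into alphabetical order, then keep one character in every 3, starting at position 1 (positions 1st, 4th, 7th, ...).
Starting from "keyword": after the first operation, "dekorwy"; after the second, "doy".

doy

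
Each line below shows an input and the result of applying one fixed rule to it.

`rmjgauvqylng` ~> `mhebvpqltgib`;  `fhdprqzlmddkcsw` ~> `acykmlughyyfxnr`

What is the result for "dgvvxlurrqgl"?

The transformation: shift every letter 5 places backward in the alphabet (wrapping around).
Applying that to "dgvvxlurrqgl" gives "ybqqsgpmmlbg".

ybqqsgpmmlbg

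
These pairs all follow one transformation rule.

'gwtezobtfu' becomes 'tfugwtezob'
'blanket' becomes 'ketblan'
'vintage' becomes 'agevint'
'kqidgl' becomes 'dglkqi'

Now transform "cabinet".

netcabi

The pattern: move the last 3 characters to the front (rotate right by 3).
So "cabinet" becomes "netcabi".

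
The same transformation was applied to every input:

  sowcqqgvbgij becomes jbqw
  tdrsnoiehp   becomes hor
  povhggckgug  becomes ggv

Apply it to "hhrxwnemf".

Rule — keep one character in every 3, starting at position 3 (positions 3rd, 6th, 9th, ...), then reverse the string.
Starting from "hhrxwnemf": after the first operation, "rnf"; after the second, "fnr".
(Check on "tdrsnoiehp": → "roh" → "hor" ✓)

fnr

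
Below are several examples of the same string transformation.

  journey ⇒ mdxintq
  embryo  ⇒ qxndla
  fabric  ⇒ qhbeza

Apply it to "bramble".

akdaqzl

Each output is the input with this applied: shift every letter 1 place backward in the alphabet (wrapping around), then move the last 3 characters to the front (rotate right by 3).
For "bramble", step one produces "aqzlakd"; step two turns that into "akdaqzl".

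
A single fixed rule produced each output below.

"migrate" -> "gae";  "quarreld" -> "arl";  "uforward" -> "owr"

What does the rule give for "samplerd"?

Each output is the input with this applied: keep every other character starting from the first (positions 1st, 3rd, 5th, ...), then delete the first character.
On "samplerd" that produces "mlr".

mlr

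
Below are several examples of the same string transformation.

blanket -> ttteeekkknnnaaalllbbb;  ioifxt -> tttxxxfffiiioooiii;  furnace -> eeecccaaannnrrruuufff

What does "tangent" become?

Rule — repeat every character 3 times, then reverse the string.
Working it through for "tangent": intermediate "tttaaannngggeeennnttt", final "tttnnneeegggnnnaaattt".

tttnnneeegggnnnaaattt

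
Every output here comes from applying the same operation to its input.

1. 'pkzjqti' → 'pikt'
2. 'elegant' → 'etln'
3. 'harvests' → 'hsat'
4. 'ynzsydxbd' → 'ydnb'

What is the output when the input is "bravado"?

The rule is to take characters alternately from the front and the back (1st, last, 2nd, 2nd-last, ...), then keep only the first 4 characters.
Starting from "bravado": after the first operation, "bordaav"; after the second, "bord".

bord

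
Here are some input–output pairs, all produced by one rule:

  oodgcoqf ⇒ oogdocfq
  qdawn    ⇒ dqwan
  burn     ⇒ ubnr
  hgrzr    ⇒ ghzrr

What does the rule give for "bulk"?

ubkl

Each output is the input with this applied: swap each adjacent pair of characters (1↔2, 3↔4, ...).
For "bulk" the result is "ubkl".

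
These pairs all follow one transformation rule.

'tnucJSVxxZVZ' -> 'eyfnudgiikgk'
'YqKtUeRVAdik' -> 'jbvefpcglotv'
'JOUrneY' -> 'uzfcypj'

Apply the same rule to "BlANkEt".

What's happening: shift every letter 11 places forward in the alphabet (wrapping around), then convert every letter to lowercase.
"BlANkEt" → "MwLYvPe" → "mwlyvpe".

mwlyvpe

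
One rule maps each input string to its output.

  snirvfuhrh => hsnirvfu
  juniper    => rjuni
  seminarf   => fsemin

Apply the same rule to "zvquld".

In each case the input is transformed by: move the last 3 characters to the front (rotate right by 3), then delete the first 2 characters.
"zvquld" → "uldzvq" → "dzvq".

dzvq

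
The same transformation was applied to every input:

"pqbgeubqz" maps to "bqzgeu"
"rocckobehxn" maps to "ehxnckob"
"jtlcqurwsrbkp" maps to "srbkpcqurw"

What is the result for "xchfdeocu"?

Looking at the pairs, the operation is to delete the first 3 characters, then swap the front and back halves of the string.
"xchfdeocu" → "fdeocu" → "ocufde".

ocufde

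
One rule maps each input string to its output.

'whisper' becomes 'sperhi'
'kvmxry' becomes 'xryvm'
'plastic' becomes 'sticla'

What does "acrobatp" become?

What's happening: delete the first character, then move the first 2 characters to the end (rotate left by 2).
Applying both steps to "acrobatp": "crobatp", then "obatpcr".

obatpcr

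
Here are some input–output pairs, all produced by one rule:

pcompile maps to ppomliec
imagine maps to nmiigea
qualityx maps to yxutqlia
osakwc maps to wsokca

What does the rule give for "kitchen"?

Rule — sort the characters into reverse alphabetical order.
For "kitchen" the result is "tnkihec".

tnkihec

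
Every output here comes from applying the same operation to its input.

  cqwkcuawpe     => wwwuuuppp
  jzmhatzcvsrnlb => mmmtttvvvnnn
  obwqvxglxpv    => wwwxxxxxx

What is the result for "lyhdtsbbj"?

The pattern: keep one character in every 3, starting at position 3 (positions 3rd, 6th, 9th, ...), then repeat every character 3 times.
On "lyhdtsbbj" that produces "hhhsssjjj".

hhhsssjjj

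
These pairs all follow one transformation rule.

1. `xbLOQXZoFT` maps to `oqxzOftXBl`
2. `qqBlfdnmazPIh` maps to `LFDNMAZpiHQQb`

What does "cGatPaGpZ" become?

TpAgPzCgA

The rule is to move the first 3 characters to the end (rotate left by 3), then flip the case of every letter.
For "cGatPaGpZ", step one produces "tPaGpZcGa"; step two turns that into "TpAgPzCgA".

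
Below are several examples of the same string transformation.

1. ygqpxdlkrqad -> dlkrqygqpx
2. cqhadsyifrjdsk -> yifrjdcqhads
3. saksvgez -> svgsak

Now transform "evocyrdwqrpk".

rdwqrevocy

The rule is to delete the last 2 characters, then swap the front and back halves of the string.
For "evocyrdwqrpk", step one produces "evocyrdwqr"; step two turns that into "rdwqrevocy".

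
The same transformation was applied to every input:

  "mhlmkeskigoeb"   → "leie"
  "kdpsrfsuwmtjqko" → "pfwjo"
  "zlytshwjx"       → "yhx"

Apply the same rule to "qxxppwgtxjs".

Rule — keep one character in every 3, starting at position 3 (positions 3rd, 6th, 9th, ...).
So "qxxppwgtxjs" becomes "xwx".

xwx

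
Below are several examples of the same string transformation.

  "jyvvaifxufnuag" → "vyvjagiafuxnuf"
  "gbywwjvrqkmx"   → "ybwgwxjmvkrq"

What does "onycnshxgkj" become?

The pattern: move the first 2 characters to the end (rotate left by 2), then take characters alternately from the front and the back (1st, last, 2nd, 2nd-last, ...).
Working it through for "onycnshxgkj": intermediate "ycnshxgkjon", final "ynconjskhgx".

ynconjskhgx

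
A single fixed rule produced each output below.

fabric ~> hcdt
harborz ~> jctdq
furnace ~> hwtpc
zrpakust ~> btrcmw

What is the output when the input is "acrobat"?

cetqd

Looking at the pairs, the operation is to shift every letter 2 places forward in the alphabet (wrapping around), then delete the last 2 characters.
For "acrobat", step one produces "cetqdcv"; step two turns that into "cetqd".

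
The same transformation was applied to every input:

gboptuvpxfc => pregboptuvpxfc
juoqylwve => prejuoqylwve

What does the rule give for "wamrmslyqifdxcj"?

What's happening: prepend "pre".
For "wamrmslyqifdxcj" the result is "prewamrmslyqifdxcj".

prewamrmslyqifdxcj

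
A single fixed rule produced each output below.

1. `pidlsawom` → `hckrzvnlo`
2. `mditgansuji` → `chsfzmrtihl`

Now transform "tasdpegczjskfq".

Each output is the input with this applied: shift every letter 1 place backward in the alphabet (wrapping around), then move the first character to the end.
On "tasdpegczjskfq" that produces "zrcodfbyirjeps".

zrcodfbyirjeps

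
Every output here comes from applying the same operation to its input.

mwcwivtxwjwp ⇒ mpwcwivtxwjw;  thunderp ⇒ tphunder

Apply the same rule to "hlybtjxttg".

hglybtjxtt

The rule is to swap the first and last characters, then move the last character to the front.
On "hlybtjxttg": the first step gives "glybtjxtth", and the second then gives "hglybtjxtt".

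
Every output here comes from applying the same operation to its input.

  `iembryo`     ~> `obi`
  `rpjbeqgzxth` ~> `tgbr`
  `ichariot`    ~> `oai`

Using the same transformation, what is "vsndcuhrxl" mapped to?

lhdv

The transformation: keep one character in every 3, starting at position 1 (positions 1st, 4th, 7th, ...), then reverse the string.
"vsndcuhrxl" → "vdhl" → "lhdv".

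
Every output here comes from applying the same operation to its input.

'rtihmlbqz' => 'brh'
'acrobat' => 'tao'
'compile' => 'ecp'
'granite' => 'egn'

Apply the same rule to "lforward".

Each output is the input with this applied: keep one character in every 3, starting at position 1 (positions 1st, 4th, 7th, ...), then move the last character to the front.
Working it through for "lforward": intermediate "lrr", final "rlr".
(Check on "granite": → "gne" → "egn" ✓)

rlr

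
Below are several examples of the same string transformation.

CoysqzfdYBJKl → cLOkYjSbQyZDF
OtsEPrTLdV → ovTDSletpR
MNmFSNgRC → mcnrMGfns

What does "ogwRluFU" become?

OuGfWUrL

Rule — take characters alternately from the front and the back (1st, last, 2nd, 2nd-last, ...), then flip the case of every letter.
Working it through for "ogwRluFU": intermediate "oUgFwuRl", final "OuGfWUrL".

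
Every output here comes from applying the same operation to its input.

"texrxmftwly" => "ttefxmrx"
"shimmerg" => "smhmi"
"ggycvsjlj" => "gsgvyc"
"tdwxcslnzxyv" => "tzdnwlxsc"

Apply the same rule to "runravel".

raurn

Looking at the pairs, the operation is to delete the last 3 characters, then take characters alternately from the front and the back (1st, last, 2nd, 2nd-last, ...).
So "runravel" becomes "raurn".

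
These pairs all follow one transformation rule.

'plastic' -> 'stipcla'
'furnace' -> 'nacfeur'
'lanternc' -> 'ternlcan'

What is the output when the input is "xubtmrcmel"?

The transformation: swap the first and last characters, then move the first 3 characters to the end (rotate left by 3).
"xubtmrcmel" → "lubtmrcmex" → "tmrcmexlub".

tmrcmexlub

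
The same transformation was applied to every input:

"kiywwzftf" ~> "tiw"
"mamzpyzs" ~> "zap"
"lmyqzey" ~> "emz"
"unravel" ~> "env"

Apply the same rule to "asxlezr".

The rule is to move the last 2 characters to the front (rotate right by 2), then keep one character in every 3, starting at position 1 (positions 1st, 4th, 7th, ...).
Working it through for "asxlezr": intermediate "zrasxle", final "zse".

zse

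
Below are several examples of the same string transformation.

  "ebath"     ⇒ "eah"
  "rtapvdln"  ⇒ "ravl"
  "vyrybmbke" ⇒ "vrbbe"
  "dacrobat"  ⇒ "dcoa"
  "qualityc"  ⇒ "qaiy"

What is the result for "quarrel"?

What's happening: keep every other character starting from the first (positions 1st, 3rd, 5th, ...).
For "quarrel" the result is "qarl".

qarl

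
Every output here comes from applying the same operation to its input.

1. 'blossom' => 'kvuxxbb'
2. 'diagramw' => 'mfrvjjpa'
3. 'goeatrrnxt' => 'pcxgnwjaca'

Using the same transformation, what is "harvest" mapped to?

qcjbane

In each case the input is transformed by: shift every letter 9 places forward in the alphabet (wrapping around), then take characters alternately from the front and the back (1st, last, 2nd, 2nd-last, ...).
Working it through for "harvest": intermediate "qjaenbc", final "qcjbane".
(Check on "blossom": → "kuxbbxv" → "kvuxxbb" ✓)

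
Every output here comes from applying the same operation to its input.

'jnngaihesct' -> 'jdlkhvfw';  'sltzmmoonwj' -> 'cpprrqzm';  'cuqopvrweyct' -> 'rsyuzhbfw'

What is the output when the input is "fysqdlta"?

In each case the input is transformed by: delete the first 3 characters, then shift every letter 3 places forward in the alphabet (wrapping around).
Applying both steps to "fysqdlta": "qdlta", then "tgowd".

tgowd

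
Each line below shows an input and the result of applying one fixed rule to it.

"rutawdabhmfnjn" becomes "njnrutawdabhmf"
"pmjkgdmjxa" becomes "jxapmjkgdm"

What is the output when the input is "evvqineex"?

eexevvqin

In each case the input is transformed by: move the last 3 characters to the front (rotate right by 3).
So "evvqineex" becomes "eexevvqin".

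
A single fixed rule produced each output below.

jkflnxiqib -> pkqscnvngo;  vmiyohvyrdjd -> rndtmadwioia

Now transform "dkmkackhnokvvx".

prpfhpmstpaaci

Looking at the pairs, the operation is to move the first character to the end, then shift every letter 5 places forward in the alphabet (wrapping around).
Starting from "dkmkackhnokvvx": after the first operation, "kmkackhnokvvxd"; after the second, "prpfhpmstpaaci".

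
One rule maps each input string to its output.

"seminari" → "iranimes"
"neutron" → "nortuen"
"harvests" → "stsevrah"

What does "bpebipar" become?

Rule — reverse the string.
Doing the same to "bpebipar": "rapibepb".

rapibepb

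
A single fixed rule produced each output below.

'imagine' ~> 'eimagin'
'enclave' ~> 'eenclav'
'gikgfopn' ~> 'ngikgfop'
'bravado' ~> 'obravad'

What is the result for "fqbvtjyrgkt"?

tfqbvtjyrgk

Each output is the input with this applied: move the last character to the front.
Doing the same to "fqbvtjyrgkt": "tfqbvtjyrgk".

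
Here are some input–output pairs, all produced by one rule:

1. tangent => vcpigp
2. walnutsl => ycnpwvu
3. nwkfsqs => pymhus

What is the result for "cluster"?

The rule is to shift every letter 2 places forward in the alphabet (wrapping around), then delete the last character.
Working it through for "cluster": intermediate "enwuvgt", final "enwuvg".

enwuvg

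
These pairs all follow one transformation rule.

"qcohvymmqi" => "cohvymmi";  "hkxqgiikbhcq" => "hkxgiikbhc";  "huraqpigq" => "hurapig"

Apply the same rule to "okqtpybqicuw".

The rule is to remove every "q".
"okqtpybqicuw" → "oktpybicuw".

oktpybicuw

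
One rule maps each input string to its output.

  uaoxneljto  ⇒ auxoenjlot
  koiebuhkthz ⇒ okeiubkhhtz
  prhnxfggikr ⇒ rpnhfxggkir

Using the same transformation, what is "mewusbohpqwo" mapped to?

emuwbshoqpow

Each output is the input with this applied: swap each adjacent pair of characters (1↔2, 3↔4, ...).
Doing the same to "mewusbohpqwo": "emuwbshoqpow".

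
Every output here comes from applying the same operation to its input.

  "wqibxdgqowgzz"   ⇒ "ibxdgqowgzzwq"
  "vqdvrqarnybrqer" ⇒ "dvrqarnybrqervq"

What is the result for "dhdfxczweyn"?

The rule is to move the first 2 characters to the end (rotate left by 2).
Applying that to "dhdfxczweyn" gives "dfxczweyndh".

dfxczweyndh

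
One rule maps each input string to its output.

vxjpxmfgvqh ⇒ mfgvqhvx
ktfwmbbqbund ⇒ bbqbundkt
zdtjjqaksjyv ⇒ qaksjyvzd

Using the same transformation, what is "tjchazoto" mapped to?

zototj

In each case the input is transformed by: move the first 2 characters to the end (rotate left by 2), then delete the first 3 characters.
Working it through for "tjchazoto": intermediate "chazototj", final "zototj".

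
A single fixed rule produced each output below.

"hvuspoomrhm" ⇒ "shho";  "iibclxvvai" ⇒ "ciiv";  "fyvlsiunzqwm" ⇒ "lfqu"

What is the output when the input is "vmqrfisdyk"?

rvks

Rule — keep one character in every 3, starting at position 1 (positions 1st, 4th, 7th, ...), then swap each adjacent pair of characters (1↔2, 3↔4, ...).
"vmqrfisdyk" → "rvks".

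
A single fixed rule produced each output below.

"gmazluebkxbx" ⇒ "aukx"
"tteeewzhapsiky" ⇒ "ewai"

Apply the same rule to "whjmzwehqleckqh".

jwqch

In each case the input is transformed by: keep one character in every 3, starting at position 3 (positions 3rd, 6th, 9th, ...).
So "whjmzwehqleckqh" becomes "jwqch".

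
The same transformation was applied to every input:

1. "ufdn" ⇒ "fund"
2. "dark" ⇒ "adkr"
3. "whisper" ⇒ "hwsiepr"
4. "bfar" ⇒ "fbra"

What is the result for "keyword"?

ekwyrod

Rule — swap each adjacent pair of characters (1↔2, 3↔4, ...).
Applying that to "keyword" gives "ekwyrod".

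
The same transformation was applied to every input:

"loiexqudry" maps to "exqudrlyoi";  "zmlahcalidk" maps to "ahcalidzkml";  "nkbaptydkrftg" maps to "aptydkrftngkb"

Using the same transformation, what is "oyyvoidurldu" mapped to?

voidurldouyy

What's happening: swap the first and last characters, then move the first 3 characters to the end (rotate left by 3).
For "oyyvoidurldu", step one produces "uyyvoidurldo"; step two turns that into "voidurldouyy".
(Check on "nkbaptydkrftg": → "gkbaptydkrftn" → "aptydkrftngkb" ✓)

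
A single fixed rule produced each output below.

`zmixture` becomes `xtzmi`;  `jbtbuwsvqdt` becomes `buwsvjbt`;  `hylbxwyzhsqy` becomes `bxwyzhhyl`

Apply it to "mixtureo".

tumix

Looking at the pairs, the operation is to delete the last 3 characters, then move the first 3 characters to the end (rotate left by 3).
Working it through for "mixtureo": intermediate "mixtu", final "tumix".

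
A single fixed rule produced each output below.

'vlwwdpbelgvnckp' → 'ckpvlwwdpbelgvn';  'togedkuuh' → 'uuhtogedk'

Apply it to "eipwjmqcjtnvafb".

Rule — move the last 3 characters to the front (rotate right by 3).
So "eipwjmqcjtnvafb" becomes "afbeipwjmqcjtnv".

afbeipwjmqcjtnv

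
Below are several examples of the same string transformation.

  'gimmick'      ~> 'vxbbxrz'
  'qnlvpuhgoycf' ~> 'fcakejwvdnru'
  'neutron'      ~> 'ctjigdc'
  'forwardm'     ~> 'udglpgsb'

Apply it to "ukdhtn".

The rule is to shift every letter 11 places backward in the alphabet (wrapping around).
So "ukdhtn" becomes "jzswic".

jzswic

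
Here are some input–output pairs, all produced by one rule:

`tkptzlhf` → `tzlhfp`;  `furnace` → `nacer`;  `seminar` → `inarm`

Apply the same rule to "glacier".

The pattern: delete the first 2 characters, then move the first character to the end.
Applying both steps to "glacier": "acier", then "ciera".

ciera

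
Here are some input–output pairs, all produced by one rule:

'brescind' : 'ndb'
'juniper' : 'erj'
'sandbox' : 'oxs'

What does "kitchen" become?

enk

The rule is to move the last 2 characters to the front (rotate right by 2), then keep only the first 3 characters.
Working it through for "kitchen": intermediate "enkitch", final "enk".
(Check on "brescind": → "ndbresci" → "ndb" ✓)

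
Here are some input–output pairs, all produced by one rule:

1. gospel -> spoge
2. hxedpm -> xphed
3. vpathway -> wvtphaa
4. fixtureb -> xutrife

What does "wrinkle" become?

wrnlki

The rule is to delete the last character, then sort the characters into reverse alphabetical order.
Applying both steps to "wrinkle": "wrinkl", then "wrnlki".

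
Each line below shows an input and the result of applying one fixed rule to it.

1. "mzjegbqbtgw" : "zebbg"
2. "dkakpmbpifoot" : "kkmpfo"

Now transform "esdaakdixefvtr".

sakievr

The transformation: keep every other character starting from the second (positions 2nd, 4th, 6th, ...).
So "esdaakdixefvtr" becomes "sakievr".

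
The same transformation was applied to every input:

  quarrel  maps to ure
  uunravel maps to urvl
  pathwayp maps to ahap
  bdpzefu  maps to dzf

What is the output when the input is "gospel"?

opl

Looking at the pairs, the operation is to keep every other character starting from the second (positions 2nd, 4th, 6th, ...).
On "gospel" that produces "opl".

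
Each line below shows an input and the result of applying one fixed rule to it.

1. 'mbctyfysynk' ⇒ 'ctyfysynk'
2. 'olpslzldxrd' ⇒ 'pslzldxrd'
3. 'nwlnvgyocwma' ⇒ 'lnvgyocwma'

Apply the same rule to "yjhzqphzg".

hzqphzg

The rule is to delete the first 2 characters.
For "yjhzqphzg" the result is "hzqphzg".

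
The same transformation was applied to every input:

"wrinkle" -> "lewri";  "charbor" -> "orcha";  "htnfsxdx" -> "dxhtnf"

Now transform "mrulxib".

ibmru

Each output is the input with this applied: move the last 2 characters to the front (rotate right by 2), then delete the last 2 characters.
For "mrulxib", step one produces "ibmrulx"; step two turns that into "ibmru".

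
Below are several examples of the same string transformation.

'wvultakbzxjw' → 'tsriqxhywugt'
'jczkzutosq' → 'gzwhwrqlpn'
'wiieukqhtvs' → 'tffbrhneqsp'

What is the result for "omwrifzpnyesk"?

The rule is to shift every letter 3 places backward in the alphabet (wrapping around).
"omwrifzpnyesk" → "ljtofcwmkvbph".

ljtofcwmkvbph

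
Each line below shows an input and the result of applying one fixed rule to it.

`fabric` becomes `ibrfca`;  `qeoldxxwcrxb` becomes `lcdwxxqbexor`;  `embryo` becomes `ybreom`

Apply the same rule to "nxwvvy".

Looking at the pairs, the operation is to take characters alternately from the front and the back (1st, last, 2nd, 2nd-last, ...), then swap the front and back halves of the string.
Applying that to "nxwvvy" gives "vwvnyx".

vwvnyx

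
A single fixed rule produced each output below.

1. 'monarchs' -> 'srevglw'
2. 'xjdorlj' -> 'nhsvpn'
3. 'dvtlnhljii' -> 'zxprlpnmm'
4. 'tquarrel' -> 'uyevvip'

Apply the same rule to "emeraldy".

The transformation: shift every letter 4 places forward in the alphabet (wrapping around), then delete the first character.
Applying both steps to "emeraldy": "iqivephc", then "qivephc".

qivephc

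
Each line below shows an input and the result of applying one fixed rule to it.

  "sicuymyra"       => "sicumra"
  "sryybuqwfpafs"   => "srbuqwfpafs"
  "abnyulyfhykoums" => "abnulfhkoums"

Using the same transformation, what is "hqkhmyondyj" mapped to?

Rule — remove every "y".
For "hqkhmyondyj" the result is "hqkhmondj".

hqkhmondj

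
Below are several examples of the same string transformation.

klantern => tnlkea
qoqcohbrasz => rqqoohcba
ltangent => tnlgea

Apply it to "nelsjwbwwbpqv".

The pattern: delete the last 2 characters, then sort the characters into reverse alphabetical order.
Applying both steps to "nelsjwbwwbpqv": "nelsjwbwwbp", then "wwwspnljebb".

wwwspnljebb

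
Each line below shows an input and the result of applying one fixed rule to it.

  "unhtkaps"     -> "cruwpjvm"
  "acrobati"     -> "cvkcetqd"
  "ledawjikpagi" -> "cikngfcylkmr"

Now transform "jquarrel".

What's happening: move the last 3 characters to the front (rotate right by 3), then shift every letter 2 places forward in the alphabet (wrapping around).
Applying both steps to "jquarrel": "reljquar", then "tgnlswct".

tgnlswct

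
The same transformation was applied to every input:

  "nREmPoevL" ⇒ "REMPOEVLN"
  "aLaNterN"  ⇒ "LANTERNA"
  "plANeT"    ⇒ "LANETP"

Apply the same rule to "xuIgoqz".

The rule is to move the first character to the end, then convert every letter to uppercase.
On "xuIgoqz": the first step gives "uIgoqzx", and the second then gives "UIGOQZX".
(Check on "plANeT": → "lANeTp" → "LANETP" ✓)

UIGOQZX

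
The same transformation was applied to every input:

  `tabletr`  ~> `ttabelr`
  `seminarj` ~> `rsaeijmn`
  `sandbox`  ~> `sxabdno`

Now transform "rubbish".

What's happening: sort the characters into alphabetical order, then move the last 2 characters to the front (rotate right by 2).
"rubbish" → "bbhirsu" → "subbhir".
(Check on "tabletr": → "abelrtt" → "ttabelr" ✓)

subbhir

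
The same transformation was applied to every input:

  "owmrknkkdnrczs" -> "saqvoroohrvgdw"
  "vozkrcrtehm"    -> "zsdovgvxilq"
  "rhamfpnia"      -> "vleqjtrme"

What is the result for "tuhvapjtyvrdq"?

xylzetnxczvhu

Rule — shift every letter 4 places forward in the alphabet (wrapping around).
On "tuhvapjtyvrdq" that produces "xylzetnxczvhu".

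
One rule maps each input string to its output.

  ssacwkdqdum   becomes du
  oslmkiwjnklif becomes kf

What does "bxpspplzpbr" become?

Looking at the pairs, the operation is to keep one character in every 3, starting at position 1 (positions 1st, 4th, 7th, ...), then keep only the last 2 characters.
Starting from "bxpspplzpbr": after the first operation, "bslb"; after the second, "lb".

lb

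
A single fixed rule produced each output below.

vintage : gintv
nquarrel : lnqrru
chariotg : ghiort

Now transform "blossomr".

moorss

In each case the input is transformed by: sort the characters into alphabetical order, then delete the first 2 characters.
For "blossomr" the result is "moorss".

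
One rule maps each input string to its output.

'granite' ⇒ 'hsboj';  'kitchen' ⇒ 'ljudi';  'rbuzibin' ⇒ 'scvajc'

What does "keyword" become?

Each output is the input with this applied: delete the last 2 characters, then shift every letter 1 place forward in the alphabet (wrapping around).
On "keyword": the first step gives "keywo", and the second then gives "lfzxp".

lfzxp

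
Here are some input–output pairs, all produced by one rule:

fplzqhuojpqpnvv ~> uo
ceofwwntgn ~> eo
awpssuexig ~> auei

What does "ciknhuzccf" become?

iu

The rule is to keep only the vowels.
"ciknhuzccf" → "iu".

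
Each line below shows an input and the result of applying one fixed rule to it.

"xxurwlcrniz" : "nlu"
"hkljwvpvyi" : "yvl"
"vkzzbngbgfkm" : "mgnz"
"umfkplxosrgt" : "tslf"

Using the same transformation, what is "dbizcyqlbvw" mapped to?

byi

Looking at the pairs, the operation is to keep one character in every 3, starting at position 3 (positions 3rd, 6th, 9th, ...), then reverse the string.
Working it through for "dbizcyqlbvw": intermediate "iyb", final "byi".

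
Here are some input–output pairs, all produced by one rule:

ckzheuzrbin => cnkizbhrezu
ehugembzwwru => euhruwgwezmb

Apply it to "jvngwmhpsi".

What's happening: take characters alternately from the front and the back (1st, last, 2nd, 2nd-last, ...).
"jvngwmhpsi" → "jivsnpghwm".

jivsnpghwm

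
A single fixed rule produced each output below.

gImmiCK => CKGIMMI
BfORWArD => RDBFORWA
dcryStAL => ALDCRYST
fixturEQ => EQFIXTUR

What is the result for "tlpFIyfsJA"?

In each case the input is transformed by: move the last 2 characters to the front (rotate right by 2), then convert every letter to uppercase.
Doing the same to "tlpFIyfsJA": "JATLPFIYFS".

JATLPFIYFS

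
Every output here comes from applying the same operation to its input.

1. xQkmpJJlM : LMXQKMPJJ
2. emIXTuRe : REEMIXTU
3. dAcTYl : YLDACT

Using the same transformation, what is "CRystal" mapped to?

Rule — move the last 2 characters to the front (rotate right by 2), then convert every letter to uppercase.
Applying both steps to "CRystal": "alCRyst", then "ALCRYST".
(Check on "dAcTYl": → "YldAcT" → "YLDACT" ✓)

ALCRYST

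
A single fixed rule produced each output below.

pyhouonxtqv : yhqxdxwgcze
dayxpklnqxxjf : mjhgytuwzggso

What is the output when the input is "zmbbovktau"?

ivkkxetcjd

Each output is the input with this applied: shift every letter 9 places forward in the alphabet (wrapping around).
Applying that to "zmbbovktau" gives "ivkkxetcjd".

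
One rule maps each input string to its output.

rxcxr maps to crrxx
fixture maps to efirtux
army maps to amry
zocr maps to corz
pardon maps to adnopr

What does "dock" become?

Looking at the pairs, the operation is to sort the characters into alphabetical order.
"dock" → "cdko".

cdko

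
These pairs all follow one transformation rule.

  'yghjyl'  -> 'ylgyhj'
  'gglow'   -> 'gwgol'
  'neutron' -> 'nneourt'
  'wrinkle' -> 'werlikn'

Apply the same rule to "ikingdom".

The rule is to take characters alternately from the front and the back (1st, last, 2nd, 2nd-last, ...).
Applying that to "ikingdom" gives "imkoidng".

imkoidng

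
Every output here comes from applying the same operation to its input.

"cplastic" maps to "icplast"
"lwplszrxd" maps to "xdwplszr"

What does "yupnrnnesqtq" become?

Looking at the pairs, the operation is to delete the first character, then move the last 2 characters to the front (rotate right by 2).
On "yupnrnnesqtq": the first step gives "upnrnnesqtq", and the second then gives "tqupnrnnesq".

tqupnrnnesq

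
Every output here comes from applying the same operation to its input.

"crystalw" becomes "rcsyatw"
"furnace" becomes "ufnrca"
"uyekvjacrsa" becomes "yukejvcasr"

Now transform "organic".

The rule is to swap each adjacent pair of characters (1↔2, 3↔4, ...), then delete the last character.
Working it through for "organic": intermediate "roaginc", final "roagin".

roagin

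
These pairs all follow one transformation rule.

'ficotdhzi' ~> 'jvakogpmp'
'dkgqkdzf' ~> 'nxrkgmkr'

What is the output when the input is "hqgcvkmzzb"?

Each output is the input with this applied: shift every letter 7 places forward in the alphabet (wrapping around), then move the first 2 characters to the end (rotate left by 2).
On "hqgcvkmzzb": the first step gives "oxnjcrtggi", and the second then gives "njcrtggiox".
(Check on "dkgqkdzf": → "krnxrkgm" → "nxrkgmkr" ✓)

njcrtggiox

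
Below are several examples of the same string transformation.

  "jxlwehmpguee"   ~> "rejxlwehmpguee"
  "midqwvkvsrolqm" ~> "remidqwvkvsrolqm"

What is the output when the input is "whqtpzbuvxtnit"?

rewhqtpzbuvxtnit

Looking at the pairs, the operation is to prepend "re".
Doing the same to "whqtpzbuvxtnit": "rewhqtpzbuvxtnit".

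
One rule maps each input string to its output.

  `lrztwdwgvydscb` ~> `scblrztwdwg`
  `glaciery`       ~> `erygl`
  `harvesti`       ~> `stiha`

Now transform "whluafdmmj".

mmjwhlu

Looking at the pairs, the operation is to move the last 3 characters to the front (rotate right by 3), then delete the last 3 characters.
Working it through for "whluafdmmj": intermediate "mmjwhluafd", final "mmjwhlu".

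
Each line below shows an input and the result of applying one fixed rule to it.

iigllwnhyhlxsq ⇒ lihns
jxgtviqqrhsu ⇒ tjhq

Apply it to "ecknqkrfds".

nesr

The pattern: keep one character in every 3, starting at position 1 (positions 1st, 4th, 7th, ...), then swap each adjacent pair of characters (1↔2, 3↔4, ...).
Working it through for "ecknqkrfds": intermediate "enrs", final "nesr".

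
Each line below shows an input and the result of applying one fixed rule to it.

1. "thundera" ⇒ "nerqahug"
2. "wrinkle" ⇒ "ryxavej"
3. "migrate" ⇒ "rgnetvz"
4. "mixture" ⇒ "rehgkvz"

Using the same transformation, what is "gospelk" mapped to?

xyrcfbt

Rule — reverse the string, then shift every letter 13 places forward in the alphabet (wrapping around) — i.e. ROT13.
So "gospelk" becomes "xyrcfbt".
(Check on "wrinkle": → "elknirw" → "ryxavej" ✓)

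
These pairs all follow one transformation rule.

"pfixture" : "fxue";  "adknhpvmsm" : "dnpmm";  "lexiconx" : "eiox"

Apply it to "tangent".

The rule is to keep every other character starting from the second (positions 2nd, 4th, 6th, ...).
On "tangent" that produces "agn".

agn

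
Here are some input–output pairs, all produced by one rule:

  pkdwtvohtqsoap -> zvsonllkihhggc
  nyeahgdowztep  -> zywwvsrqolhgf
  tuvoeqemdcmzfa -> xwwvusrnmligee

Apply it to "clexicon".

The rule is to shift every letter 8 places backward in the alphabet (wrapping around), then sort the characters into reverse alphabetical order.
For "clexicon", step one produces "udwpaugf"; step two turns that into "wuupgfda".

wuupgfda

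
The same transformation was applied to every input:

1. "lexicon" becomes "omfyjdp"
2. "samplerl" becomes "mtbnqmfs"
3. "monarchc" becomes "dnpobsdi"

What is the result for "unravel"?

Each output is the input with this applied: shift every letter 1 place forward in the alphabet (wrapping around), then move the last character to the front.
Working it through for "unravel": intermediate "vosbwfm", final "mvosbwf".

mvosbwf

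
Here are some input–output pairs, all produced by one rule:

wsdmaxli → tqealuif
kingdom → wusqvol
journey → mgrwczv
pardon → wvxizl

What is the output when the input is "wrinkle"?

The pattern: shift every letter 8 places forward in the alphabet (wrapping around), then move the last 2 characters to the front (rotate right by 2).
Starting from "wrinkle": after the first operation, "ezqvstm"; after the second, "tmezqvs".
(Check on "pardon": → "xizlwv" → "wvxizl" ✓)

tmezqvs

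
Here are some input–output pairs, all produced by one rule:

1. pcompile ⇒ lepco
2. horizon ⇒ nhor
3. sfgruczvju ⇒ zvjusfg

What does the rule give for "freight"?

tfre

The pattern: move the first 3 characters to the end (rotate left by 3), then delete the first 3 characters.
Applying both steps to "freight": "ightfre", then "tfre".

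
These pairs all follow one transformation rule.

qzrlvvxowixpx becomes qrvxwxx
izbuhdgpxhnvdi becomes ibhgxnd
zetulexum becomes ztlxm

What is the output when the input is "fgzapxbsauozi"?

The pattern: keep every other character starting from the first (positions 1st, 3rd, 5th, ...).
"fgzapxbsauozi" → "fzpbaoi".

fzpbaoi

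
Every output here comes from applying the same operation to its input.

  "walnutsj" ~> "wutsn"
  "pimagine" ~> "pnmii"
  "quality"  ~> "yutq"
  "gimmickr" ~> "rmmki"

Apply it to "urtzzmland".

Rule — sort the characters into reverse alphabetical order, then delete the last 3 characters.
"urtzzmland" → "zzutrnmlda" → "zzutrnm".
(Check on "walnutsj": → "wutsnlja" → "wutsn" ✓)

zzutrnm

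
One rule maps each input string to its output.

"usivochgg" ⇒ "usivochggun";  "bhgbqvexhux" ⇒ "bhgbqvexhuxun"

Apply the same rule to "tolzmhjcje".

Rule — append "un".
Applying that to "tolzmhjcje" gives "tolzmhjcjeun".

tolzmhjcjeun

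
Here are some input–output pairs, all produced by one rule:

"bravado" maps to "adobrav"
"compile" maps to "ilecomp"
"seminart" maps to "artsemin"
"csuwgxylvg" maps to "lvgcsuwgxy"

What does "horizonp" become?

onphoriz

Each output is the input with this applied: move the last 3 characters to the front (rotate right by 3).
Applying that to "horizonp" gives "onphoriz".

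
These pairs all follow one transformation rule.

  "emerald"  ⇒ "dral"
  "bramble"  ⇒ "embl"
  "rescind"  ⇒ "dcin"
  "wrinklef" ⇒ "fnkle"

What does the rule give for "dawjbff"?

What's happening: delete the first 3 characters, then move the last character to the front.
"dawjbff" → "jbff" → "fjbf".

fjbf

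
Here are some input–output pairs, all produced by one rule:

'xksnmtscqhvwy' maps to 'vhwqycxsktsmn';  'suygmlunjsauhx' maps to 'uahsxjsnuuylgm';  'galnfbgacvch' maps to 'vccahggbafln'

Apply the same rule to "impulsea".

The rule is to move the last 3 characters to the front (rotate right by 3), then take characters alternately from the front and the back (1st, last, 2nd, 2nd-last, ...).
Applying both steps to "impulsea": "seaimpul", then "sleuapim".

sleuapim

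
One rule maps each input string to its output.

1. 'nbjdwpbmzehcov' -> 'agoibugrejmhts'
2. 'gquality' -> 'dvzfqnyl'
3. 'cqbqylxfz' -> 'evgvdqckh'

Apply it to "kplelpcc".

huqjquhp

In each case the input is transformed by: swap the first and last characters, then shift every letter 5 places forward in the alphabet (wrapping around).
On "kplelpcc": the first step gives "cplelpck", and the second then gives "huqjquhp".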